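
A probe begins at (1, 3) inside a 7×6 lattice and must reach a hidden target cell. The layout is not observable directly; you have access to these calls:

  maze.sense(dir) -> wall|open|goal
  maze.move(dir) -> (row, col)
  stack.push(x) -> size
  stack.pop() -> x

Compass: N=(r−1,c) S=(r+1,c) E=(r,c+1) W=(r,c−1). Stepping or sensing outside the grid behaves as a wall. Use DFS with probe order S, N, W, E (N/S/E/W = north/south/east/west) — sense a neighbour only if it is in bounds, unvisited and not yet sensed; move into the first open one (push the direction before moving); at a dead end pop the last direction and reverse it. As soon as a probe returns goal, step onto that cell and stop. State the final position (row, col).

CALL sense[south]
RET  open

CALL push[south]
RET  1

CALL move[south]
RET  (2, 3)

CALL sense[south]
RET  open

CALL push[south]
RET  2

CALL move[south]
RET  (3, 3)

CALL sense[south]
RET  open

CALL push[south]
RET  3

CALL move[south]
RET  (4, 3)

CALL sense[south]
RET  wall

CALL sense[west]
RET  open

CALL push[west]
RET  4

CALL move[west]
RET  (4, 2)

CALL sense[south]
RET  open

CALL push[south]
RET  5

CALL move[south]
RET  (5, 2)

CALL sense[south]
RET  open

CALL push[south]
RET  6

CALL move[south]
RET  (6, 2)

CALL sense[west]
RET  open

CALL push[west]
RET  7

CALL move[west]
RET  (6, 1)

CALL sense[north]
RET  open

CALL push[north]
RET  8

CALL move[north]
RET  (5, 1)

CALL sense[north]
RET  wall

CALL sense[west]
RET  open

CALL push[west]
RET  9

CALL move[west]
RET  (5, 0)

CALL sense[south]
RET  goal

CALL move[south]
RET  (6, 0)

Answer: (6, 0)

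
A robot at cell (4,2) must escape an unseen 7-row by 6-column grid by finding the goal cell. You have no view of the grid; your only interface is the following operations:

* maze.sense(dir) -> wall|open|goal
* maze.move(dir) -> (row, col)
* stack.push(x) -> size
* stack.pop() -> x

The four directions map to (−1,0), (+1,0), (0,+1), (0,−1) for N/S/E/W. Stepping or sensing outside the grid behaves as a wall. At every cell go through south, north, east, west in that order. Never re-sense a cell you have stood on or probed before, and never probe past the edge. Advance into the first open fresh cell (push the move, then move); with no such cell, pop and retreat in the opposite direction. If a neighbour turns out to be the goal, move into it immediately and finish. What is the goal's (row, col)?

CALL sense[dir=south]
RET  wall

CALL sense[dir=north]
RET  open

CALL push[x=north]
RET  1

CALL move[dir=north]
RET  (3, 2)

CALL sense[dir=north]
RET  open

CALL push[x=north]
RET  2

CALL move[dir=north]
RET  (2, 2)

CALL sense[dir=north]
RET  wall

CALL sense[dir=east]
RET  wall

CALL sense[dir=west]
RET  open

CALL push[x=west]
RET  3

CALL move[dir=west]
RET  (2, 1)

CALL sense[dir=south]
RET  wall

CALL sense[dir=north]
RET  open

CALL push[x=north]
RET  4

CALL move[dir=north]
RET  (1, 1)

CALL sense[dir=north]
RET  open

CALL push[x=north]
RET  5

CALL move[dir=north]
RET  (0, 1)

CALL sense[dir=east]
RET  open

CALL push[x=east]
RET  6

CALL move[dir=east]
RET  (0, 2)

CALL sense[dir=east]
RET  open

CALL push[x=east]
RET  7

CALL move[dir=east]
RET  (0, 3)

CALL sense[dir=south]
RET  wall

CALL sense[dir=east]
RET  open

CALL push[x=east]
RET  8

CALL move[dir=east]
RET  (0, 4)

CALL sense[dir=south]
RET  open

CALL push[x=south]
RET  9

CALL move[dir=south]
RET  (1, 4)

CALL sense[dir=south]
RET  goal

CALL move[dir=south]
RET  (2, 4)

Answer: (2, 4)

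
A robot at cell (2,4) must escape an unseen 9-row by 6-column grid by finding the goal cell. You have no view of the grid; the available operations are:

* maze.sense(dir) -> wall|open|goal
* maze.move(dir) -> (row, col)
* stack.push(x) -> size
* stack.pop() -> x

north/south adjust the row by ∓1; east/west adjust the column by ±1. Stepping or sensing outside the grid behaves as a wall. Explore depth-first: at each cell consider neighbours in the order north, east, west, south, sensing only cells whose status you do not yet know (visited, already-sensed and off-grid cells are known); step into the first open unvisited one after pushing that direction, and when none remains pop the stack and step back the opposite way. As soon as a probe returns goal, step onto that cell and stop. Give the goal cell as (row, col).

[in] maze.sense dir='north'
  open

[in] stack.push x='north'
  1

[in] maze.move dir='north'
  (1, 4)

[in] maze.sense dir='north'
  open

[in] stack.push x='north'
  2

[in] maze.move dir='north'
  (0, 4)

[in] maze.sense dir='east'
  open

[in] stack.push x='east'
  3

[in] maze.move dir='east'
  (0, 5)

[in] maze.sense dir='south'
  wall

[in] stack.pop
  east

[in] maze.move dir='west'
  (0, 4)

[in] maze.sense dir='west'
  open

[in] stack.push x='west'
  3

[in] maze.move dir='west'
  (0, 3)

[in] maze.sense dir='west'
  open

[in] stack.push x='west'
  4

[in] maze.move dir='west'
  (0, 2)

[in] maze.sense dir='west'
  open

[in] stack.push x='west'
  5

[in] maze.move dir='west'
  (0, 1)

[in] maze.sense dir='west'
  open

[in] stack.push x='west'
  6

[in] maze.move dir='west'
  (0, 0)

[in] maze.sense dir='south'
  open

[in] stack.push x='south'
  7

[in] maze.move dir='south'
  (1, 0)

[in] maze.sense dir='east'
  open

[in] stack.push x='east'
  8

[in] maze.move dir='east'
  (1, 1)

[in] maze.sense dir='east'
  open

[in] stack.push x='east'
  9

[in] maze.move dir='east'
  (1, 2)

[in] maze.sense dir='east'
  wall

[in] maze.sense dir='south'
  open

[in] stack.push x='south'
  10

[in] maze.move dir='south'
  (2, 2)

[in] maze.sense dir='east'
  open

[in] stack.push x='east'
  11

[in] maze.move dir='east'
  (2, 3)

[in] maze.sense dir='south'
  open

[in] stack.push x='south'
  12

[in] maze.move dir='south'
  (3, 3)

[in] maze.sense dir='east'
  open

[in] stack.push x='east'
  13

[in] maze.move dir='east'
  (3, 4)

[in] maze.sense dir='east'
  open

[in] stack.push x='east'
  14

[in] maze.move dir='east'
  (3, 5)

[in] maze.sense dir='north'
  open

[in] stack.push x='north'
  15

[in] maze.move dir='north'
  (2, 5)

[in] stack.pop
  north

[in] maze.move dir='south'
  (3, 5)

[in] maze.sense dir='south'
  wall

[in] stack.pop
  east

[in] maze.move dir='west'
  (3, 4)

[in] maze.sense dir='south'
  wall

[in] stack.pop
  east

[in] maze.move dir='west'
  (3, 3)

[in] maze.sense dir='west'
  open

[in] stack.push x='west'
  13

[in] maze.move dir='west'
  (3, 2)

[in] maze.sense dir='west'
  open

[in] stack.push x='west'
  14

[in] maze.move dir='west'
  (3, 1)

[in] maze.sense dir='north'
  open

[in] stack.push x='north'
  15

[in] maze.move dir='north'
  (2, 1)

[in] maze.sense dir='west'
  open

[in] stack.push x='west'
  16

[in] maze.move dir='west'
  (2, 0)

[in] maze.sense dir='south'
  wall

[in] stack.pop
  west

[in] maze.move dir='east'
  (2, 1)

[in] stack.pop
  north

[in] maze.move dir='south'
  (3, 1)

[in] maze.sense dir='south'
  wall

[in] stack.pop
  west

[in] maze.move dir='east'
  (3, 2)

[in] maze.sense dir='south'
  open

[in] stack.push x='south'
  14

[in] maze.move dir='south'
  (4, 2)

[in] maze.sense dir='east'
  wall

[in] maze.sense dir='south'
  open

[in] stack.push x='south'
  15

[in] maze.move dir='south'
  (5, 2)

[in] maze.sense dir='east'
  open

[in] stack.push x='east'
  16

[in] maze.move dir='east'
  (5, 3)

[in] maze.sense dir='east'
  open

[in] stack.push x='east'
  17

[in] maze.move dir='east'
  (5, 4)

[in] maze.sense dir='east'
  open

[in] stack.push x='east'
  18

[in] maze.move dir='east'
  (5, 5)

[in] maze.sense dir='south'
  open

[in] stack.push x='south'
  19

[in] maze.move dir='south'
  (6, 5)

[in] maze.sense dir='west'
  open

[in] stack.push x='west'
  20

[in] maze.move dir='west'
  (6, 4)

[in] maze.sense dir='west'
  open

[in] stack.push x='west'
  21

[in] maze.move dir='west'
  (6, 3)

[in] maze.sense dir='west'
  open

[in] stack.push x='west'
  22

[in] maze.move dir='west'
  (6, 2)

[in] maze.sense dir='west'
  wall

[in] maze.sense dir='south'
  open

[in] stack.push x='south'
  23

[in] maze.move dir='south'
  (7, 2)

[in] maze.sense dir='east'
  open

[in] stack.push x='east'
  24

[in] maze.move dir='east'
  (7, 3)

[in] maze.sense dir='east'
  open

[in] stack.push x='east'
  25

[in] maze.move dir='east'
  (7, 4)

[in] maze.sense dir='east'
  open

[in] stack.push x='east'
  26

[in] maze.move dir='east'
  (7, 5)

[in] maze.sense dir='south'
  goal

[in] maze.move dir='south'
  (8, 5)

Answer: (8, 5)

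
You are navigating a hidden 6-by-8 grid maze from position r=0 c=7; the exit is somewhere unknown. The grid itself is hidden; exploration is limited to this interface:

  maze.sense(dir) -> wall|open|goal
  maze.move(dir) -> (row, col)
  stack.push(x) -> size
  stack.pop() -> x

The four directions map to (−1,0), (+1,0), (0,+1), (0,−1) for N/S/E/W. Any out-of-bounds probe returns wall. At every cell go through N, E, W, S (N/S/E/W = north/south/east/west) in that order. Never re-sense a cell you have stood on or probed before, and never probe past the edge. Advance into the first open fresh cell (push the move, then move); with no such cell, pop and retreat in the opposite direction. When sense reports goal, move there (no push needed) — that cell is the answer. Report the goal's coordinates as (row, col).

-- maze.sense(dir: west) => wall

-- maze.sense(dir: south) => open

-- stack.push(x: south) => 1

-- maze.move(dir: south) => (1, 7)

-- maze.sense(dir: west) => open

-- stack.push(x: west) => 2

-- maze.move(dir: west) => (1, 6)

-- maze.sense(dir: west) => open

-- stack.push(x: west) => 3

-- maze.move(dir: west) => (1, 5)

-- maze.sense(dir: north) => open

-- stack.push(x: north) => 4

-- maze.move(dir: north) => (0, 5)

-- maze.sense(dir: west) => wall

-- stack.pop() => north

-- maze.move(dir: south) => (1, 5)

-- maze.sense(dir: west) => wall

-- maze.sense(dir: south) => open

-- stack.push(x: south) => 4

-- maze.move(dir: south) => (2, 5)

-- maze.sense(dir: east) => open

-- stack.push(x: east) => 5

-- maze.move(dir: east) => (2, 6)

-- maze.sense(dir: east) => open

-- stack.push(x: east) => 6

-- maze.move(dir: east) => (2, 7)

-- maze.sense(dir: south) => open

-- stack.push(x: south) => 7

-- maze.move(dir: south) => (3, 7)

-- maze.sense(dir: west) => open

-- stack.push(x: west) => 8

-- maze.move(dir: west) => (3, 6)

-- maze.sense(dir: west) => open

-- stack.push(x: west) => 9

-- maze.move(dir: west) => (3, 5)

-- maze.sense(dir: west) => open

-- stack.push(x: west) => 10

-- maze.move(dir: west) => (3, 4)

-- maze.sense(dir: north) => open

-- stack.push(x: north) => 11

-- maze.move(dir: north) => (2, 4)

-- maze.sense(dir: west) => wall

-- stack.pop() => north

-- maze.move(dir: south) => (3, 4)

-- maze.sense(dir: west) => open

-- stack.push(x: west) => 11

-- maze.move(dir: west) => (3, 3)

-- maze.sense(dir: west) => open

-- stack.push(x: west) => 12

-- maze.move(dir: west) => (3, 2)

-- maze.sense(dir: north) => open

-- stack.push(x: north) => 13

-- maze.move(dir: north) => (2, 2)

-- maze.sense(dir: north) => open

-- stack.push(x: north) => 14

-- maze.move(dir: north) => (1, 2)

-- maze.sense(dir: north) => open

-- stack.push(x: north) => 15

-- maze.move(dir: north) => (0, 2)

-- maze.sense(dir: east) => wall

-- maze.sense(dir: west) => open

-- stack.push(x: west) => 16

-- maze.move(dir: west) => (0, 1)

-- maze.sense(dir: west) => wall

-- maze.sense(dir: south) => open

-- stack.push(x: south) => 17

-- maze.move(dir: south) => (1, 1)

-- maze.sense(dir: west) => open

-- stack.push(x: west) => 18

-- maze.move(dir: west) => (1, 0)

-- maze.sense(dir: south) => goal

-- maze.move(dir: south) => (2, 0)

Answer: (2, 0)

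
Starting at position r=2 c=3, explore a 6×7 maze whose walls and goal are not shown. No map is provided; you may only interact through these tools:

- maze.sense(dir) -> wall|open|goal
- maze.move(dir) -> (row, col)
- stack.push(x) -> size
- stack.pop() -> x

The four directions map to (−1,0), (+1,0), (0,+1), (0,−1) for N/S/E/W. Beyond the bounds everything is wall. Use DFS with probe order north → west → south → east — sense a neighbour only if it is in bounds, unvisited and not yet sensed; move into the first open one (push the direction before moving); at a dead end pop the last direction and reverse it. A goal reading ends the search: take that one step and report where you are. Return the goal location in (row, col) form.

CALL maze.sense[north]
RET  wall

CALL maze.sense[west]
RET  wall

CALL maze.sense[south]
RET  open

CALL stack.push[south]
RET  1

CALL maze.move[south]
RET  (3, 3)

CALL maze.sense[west]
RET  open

CALL stack.push[west]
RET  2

CALL maze.move[west]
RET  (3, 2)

CALL maze.sense[west]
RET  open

CALL stack.push[west]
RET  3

CALL maze.move[west]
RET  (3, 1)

CALL maze.sense[north]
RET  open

CALL stack.push[north]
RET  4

CALL maze.move[north]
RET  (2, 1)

CALL maze.sense[north]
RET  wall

CALL maze.sense[west]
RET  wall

CALL stack.pop[]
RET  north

CALL maze.move[south]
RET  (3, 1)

CALL maze.sense[west]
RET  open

CALL stack.push[west]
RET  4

CALL maze.move[west]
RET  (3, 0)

CALL maze.sense[south]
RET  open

CALL stack.push[south]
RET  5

CALL maze.move[south]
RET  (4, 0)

CALL maze.sense[south]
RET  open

CALL stack.push[south]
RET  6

CALL maze.move[south]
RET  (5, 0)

CALL maze.sense[east]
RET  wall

CALL stack.pop[]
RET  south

CALL maze.move[north]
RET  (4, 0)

CALL maze.sense[east]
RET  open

CALL stack.push[east]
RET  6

CALL maze.move[east]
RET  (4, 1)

CALL maze.sense[east]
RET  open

CALL stack.push[east]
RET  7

CALL maze.move[east]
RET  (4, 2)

CALL maze.sense[south]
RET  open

CALL stack.push[south]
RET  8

CALL maze.move[south]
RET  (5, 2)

CALL maze.sense[east]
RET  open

CALL stack.push[east]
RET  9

CALL maze.move[east]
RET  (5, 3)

CALL maze.sense[north]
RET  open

CALL stack.push[north]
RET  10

CALL maze.move[north]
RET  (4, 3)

CALL maze.sense[east]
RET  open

CALL stack.push[east]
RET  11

CALL maze.move[east]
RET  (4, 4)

CALL maze.sense[north]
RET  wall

CALL maze.sense[south]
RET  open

CALL stack.push[south]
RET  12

CALL maze.move[south]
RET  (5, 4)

CALL maze.sense[east]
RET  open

CALL stack.push[east]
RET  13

CALL maze.move[east]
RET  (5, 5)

CALL maze.sense[north]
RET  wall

CALL maze.sense[east]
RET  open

CALL stack.push[east]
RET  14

CALL maze.move[east]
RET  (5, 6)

CALL maze.sense[north]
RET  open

CALL stack.push[north]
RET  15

CALL maze.move[north]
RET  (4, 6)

CALL maze.sense[north]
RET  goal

CALL maze.move[north]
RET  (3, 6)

Answer: (3, 6)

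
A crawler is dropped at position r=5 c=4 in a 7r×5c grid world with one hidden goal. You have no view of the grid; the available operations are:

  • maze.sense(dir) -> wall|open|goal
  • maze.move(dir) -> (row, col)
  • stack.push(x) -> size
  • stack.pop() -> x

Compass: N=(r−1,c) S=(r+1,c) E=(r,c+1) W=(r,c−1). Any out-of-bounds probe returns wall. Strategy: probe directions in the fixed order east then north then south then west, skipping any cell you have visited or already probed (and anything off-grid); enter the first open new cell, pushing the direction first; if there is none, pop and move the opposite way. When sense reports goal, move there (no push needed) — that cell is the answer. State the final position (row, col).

Action: sense[dir→north]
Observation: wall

Action: sense[dir→south]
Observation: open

Action: push[x→south]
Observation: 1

Action: move[dir→south]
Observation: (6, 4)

Action: sense[dir→west]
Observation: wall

Action: pop[]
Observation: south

Action: move[dir→north]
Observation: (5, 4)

Action: sense[dir→west]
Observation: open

Action: push[x→west]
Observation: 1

Action: move[dir→west]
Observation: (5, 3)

Action: sense[dir→north]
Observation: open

Action: push[x→north]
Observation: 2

Action: move[dir→north]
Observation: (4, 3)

Action: sense[dir→north]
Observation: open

Action: push[x→north]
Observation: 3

Action: move[dir→north]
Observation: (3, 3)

Action: sense[dir→east]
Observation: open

Action: push[x→east]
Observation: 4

Action: move[dir→east]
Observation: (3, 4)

Action: sense[dir→north]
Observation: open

Action: push[x→north]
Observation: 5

Action: move[dir→north]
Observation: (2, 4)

Action: sense[dir→north]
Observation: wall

Action: sense[dir→west]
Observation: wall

Action: pop[]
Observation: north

Action: move[dir→south]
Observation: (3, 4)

Action: pop[]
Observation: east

Action: move[dir→west]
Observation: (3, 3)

Action: sense[dir→west]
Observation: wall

Action: pop[]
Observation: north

Action: move[dir→south]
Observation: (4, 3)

Action: sense[dir→west]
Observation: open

Action: push[x→west]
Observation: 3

Action: move[dir→west]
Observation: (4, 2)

Action: sense[dir→south]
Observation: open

Action: push[x→south]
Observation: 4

Action: move[dir→south]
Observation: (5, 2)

Action: sense[dir→south]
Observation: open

Action: push[x→south]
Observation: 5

Action: move[dir→south]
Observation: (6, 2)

Action: sense[dir→west]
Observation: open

Action: push[x→west]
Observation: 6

Action: move[dir→west]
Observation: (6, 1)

Action: sense[dir→north]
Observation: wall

Action: sense[dir→west]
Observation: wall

Action: pop[]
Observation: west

Action: move[dir→east]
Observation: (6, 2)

Action: pop[]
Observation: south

Action: move[dir→north]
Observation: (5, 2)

Action: pop[]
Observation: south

Action: move[dir→north]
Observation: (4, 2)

Action: sense[dir→west]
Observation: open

Action: push[x→west]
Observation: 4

Action: move[dir→west]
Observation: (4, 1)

Action: sense[dir→north]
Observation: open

Action: push[x→north]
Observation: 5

Action: move[dir→north]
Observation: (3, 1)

Action: sense[dir→north]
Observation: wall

Action: sense[dir→west]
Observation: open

Action: push[x→west]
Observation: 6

Action: move[dir→west]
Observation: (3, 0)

Action: sense[dir→north]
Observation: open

Action: push[x→north]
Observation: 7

Action: move[dir→north]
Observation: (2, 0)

Action: sense[dir→north]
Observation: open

Action: push[x→north]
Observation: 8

Action: move[dir→north]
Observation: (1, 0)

Action: sense[dir→east]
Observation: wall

Action: sense[dir→north]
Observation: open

Action: push[x→north]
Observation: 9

Action: move[dir→north]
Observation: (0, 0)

Action: sense[dir→east]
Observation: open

Action: push[x→east]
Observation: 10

Action: move[dir→east]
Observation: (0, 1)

Action: sense[dir→east]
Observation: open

Action: push[x→east]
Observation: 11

Action: move[dir→east]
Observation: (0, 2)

Action: sense[dir→east]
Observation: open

Action: push[x→east]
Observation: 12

Action: move[dir→east]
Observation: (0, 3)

Action: sense[dir→east]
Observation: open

Action: push[x→east]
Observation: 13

Action: move[dir→east]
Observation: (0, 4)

Action: pop[]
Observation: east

Action: move[dir→west]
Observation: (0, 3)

Action: sense[dir→south]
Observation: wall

Action: pop[]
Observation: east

Action: move[dir→west]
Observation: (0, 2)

Action: sense[dir→south]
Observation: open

Action: push[x→south]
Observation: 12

Action: move[dir→south]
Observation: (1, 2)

Action: sense[dir→south]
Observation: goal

Action: move[dir→south]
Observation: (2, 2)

Answer: (2, 2)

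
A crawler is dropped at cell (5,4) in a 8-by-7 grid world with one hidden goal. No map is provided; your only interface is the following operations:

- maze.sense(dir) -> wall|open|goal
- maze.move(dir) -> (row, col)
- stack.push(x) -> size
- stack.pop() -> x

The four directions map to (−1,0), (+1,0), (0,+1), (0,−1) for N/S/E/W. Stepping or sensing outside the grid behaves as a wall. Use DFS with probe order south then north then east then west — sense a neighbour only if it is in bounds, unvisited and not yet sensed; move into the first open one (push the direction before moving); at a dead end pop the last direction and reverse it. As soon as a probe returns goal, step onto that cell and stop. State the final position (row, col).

>>> maze.sense south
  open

>>> stack.push south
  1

>>> maze.move south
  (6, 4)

>>> maze.sense south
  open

>>> stack.push south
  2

>>> maze.move south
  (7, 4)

>>> maze.sense east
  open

>>> stack.push east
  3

>>> maze.move east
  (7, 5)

>>> maze.sense north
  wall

>>> maze.sense east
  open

>>> stack.push east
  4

>>> maze.move east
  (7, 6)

>>> maze.sense north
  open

>>> stack.push north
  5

>>> maze.move north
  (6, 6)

>>> maze.sense north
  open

>>> stack.push north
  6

>>> maze.move north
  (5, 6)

>>> maze.sense north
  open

>>> stack.push north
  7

>>> maze.move north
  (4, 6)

>>> maze.sense north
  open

>>> stack.push north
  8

>>> maze.move north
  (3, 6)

>>> maze.sense north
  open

>>> stack.push north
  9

>>> maze.move north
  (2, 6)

>>> maze.sense north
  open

>>> stack.push north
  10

>>> maze.move north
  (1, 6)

>>> maze.sense north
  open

>>> stack.push north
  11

>>> maze.move north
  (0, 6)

>>> maze.sense west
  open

>>> stack.push west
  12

>>> maze.move west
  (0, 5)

>>> maze.sense south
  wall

>>> maze.sense west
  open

>>> stack.push west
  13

>>> maze.move west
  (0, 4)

>>> maze.sense south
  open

>>> stack.push south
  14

>>> maze.move south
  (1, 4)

>>> maze.sense south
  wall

>>> maze.sense west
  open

>>> stack.push west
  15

>>> maze.move west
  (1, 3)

>>> maze.sense south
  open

>>> stack.push south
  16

>>> maze.move south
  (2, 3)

>>> maze.sense south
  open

>>> stack.push south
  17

>>> maze.move south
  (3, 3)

>>> maze.sense south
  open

>>> stack.push south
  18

>>> maze.move south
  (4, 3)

>>> maze.sense south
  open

>>> stack.push south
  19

>>> maze.move south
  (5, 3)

>>> maze.sense south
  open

>>> stack.push south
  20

>>> maze.move south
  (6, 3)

>>> maze.sense south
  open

>>> stack.push south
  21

>>> maze.move south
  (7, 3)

>>> maze.sense west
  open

>>> stack.push west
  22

>>> maze.move west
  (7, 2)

>>> maze.sense north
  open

>>> stack.push north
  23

>>> maze.move north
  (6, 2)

>>> maze.sense north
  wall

>>> maze.sense west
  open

>>> stack.push west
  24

>>> maze.move west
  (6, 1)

>>> maze.sense south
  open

>>> stack.push south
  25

>>> maze.move south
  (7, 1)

>>> maze.sense west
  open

>>> stack.push west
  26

>>> maze.move west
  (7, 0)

>>> maze.sense north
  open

>>> stack.push north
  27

>>> maze.move north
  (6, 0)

>>> maze.sense north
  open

>>> stack.push north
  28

>>> maze.move north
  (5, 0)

>>> maze.sense north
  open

>>> stack.push north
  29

>>> maze.move north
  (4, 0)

>>> maze.sense north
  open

>>> stack.push north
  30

>>> maze.move north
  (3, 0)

>>> maze.sense north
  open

>>> stack.push north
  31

>>> maze.move north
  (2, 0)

>>> maze.sense north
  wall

>>> maze.sense east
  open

>>> stack.push east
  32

>>> maze.move east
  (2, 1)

>>> maze.sense south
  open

>>> stack.push south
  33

>>> maze.move south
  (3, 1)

>>> maze.sense south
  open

>>> stack.push south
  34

>>> maze.move south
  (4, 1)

>>> maze.sense south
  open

>>> stack.push south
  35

>>> maze.move south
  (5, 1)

>>> stack.pop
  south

>>> maze.move north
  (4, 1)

>>> maze.sense east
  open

>>> stack.push east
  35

>>> maze.move east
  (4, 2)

>>> maze.sense north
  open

>>> stack.push north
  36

>>> maze.move north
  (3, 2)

>>> maze.sense north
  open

>>> stack.push north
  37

>>> maze.move north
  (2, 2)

>>> maze.sense north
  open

>>> stack.push north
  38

>>> maze.move north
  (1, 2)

>>> maze.sense north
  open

>>> stack.push north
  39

>>> maze.move north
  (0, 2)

>>> maze.sense east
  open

>>> stack.push east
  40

>>> maze.move east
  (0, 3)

>>> stack.pop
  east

>>> maze.move west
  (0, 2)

>>> maze.sense west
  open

>>> stack.push west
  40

>>> maze.move west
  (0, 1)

>>> maze.sense south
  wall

>>> maze.sense west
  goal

>>> maze.move west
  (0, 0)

Answer: (0, 0)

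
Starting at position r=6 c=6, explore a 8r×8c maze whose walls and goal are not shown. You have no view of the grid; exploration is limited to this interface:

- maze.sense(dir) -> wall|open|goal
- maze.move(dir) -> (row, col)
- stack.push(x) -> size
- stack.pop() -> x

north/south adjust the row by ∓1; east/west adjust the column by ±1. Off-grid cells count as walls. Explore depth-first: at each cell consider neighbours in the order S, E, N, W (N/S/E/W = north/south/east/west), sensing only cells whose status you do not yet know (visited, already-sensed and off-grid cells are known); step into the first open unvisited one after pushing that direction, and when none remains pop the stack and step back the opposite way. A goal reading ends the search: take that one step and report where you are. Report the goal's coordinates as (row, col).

;; maze.sense(dir: south) -> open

;; stack.push(x: south) -> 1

;; maze.move(dir: south) -> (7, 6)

;; maze.sense(dir: east) -> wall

;; maze.sense(dir: west) -> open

;; stack.push(x: west) -> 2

;; maze.move(dir: west) -> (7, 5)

;; maze.sense(dir: north) -> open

;; stack.push(x: north) -> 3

;; maze.move(dir: north) -> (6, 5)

;; maze.sense(dir: north) -> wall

;; maze.sense(dir: west) -> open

;; stack.push(x: west) -> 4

;; maze.move(dir: west) -> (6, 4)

;; maze.sense(dir: south) -> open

;; stack.push(x: south) -> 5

;; maze.move(dir: south) -> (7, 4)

;; maze.sense(dir: west) -> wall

;; stack.pop() -> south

;; maze.move(dir: north) -> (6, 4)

;; maze.sense(dir: north) -> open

;; stack.push(x: north) -> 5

;; maze.move(dir: north) -> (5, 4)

;; maze.sense(dir: north) -> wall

;; maze.sense(dir: west) -> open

;; stack.push(x: west) -> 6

;; maze.move(dir: west) -> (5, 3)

;; maze.sense(dir: south) -> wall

;; maze.sense(dir: north) -> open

;; stack.push(x: north) -> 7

;; maze.move(dir: north) -> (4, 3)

;; maze.sense(dir: north) -> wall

;; maze.sense(dir: west) -> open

;; stack.push(x: west) -> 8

;; maze.move(dir: west) -> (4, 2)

;; maze.sense(dir: south) -> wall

;; maze.sense(dir: north) -> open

;; stack.push(x: north) -> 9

;; maze.move(dir: north) -> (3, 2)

;; maze.sense(dir: north) -> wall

;; maze.sense(dir: west) -> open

;; stack.push(x: west) -> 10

;; maze.move(dir: west) -> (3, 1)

;; maze.sense(dir: south) -> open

;; stack.push(x: south) -> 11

;; maze.move(dir: south) -> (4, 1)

;; maze.sense(dir: south) -> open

;; stack.push(x: south) -> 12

;; maze.move(dir: south) -> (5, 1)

;; maze.sense(dir: south) -> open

;; stack.push(x: south) -> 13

;; maze.move(dir: south) -> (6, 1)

;; maze.sense(dir: south) -> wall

;; maze.sense(dir: east) -> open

;; stack.push(x: east) -> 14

;; maze.move(dir: east) -> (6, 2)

;; maze.sense(dir: south) -> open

;; stack.push(x: south) -> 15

;; maze.move(dir: south) -> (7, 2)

;; stack.pop() -> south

;; maze.move(dir: north) -> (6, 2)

;; stack.pop() -> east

;; maze.move(dir: west) -> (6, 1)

;; maze.sense(dir: west) -> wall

;; stack.pop() -> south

;; maze.move(dir: north) -> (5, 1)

;; maze.sense(dir: west) -> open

;; stack.push(x: west) -> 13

;; maze.move(dir: west) -> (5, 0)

;; maze.sense(dir: north) -> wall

;; stack.pop() -> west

;; maze.move(dir: east) -> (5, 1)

;; stack.pop() -> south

;; maze.move(dir: north) -> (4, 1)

;; stack.pop() -> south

;; maze.move(dir: north) -> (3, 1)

;; maze.sense(dir: north) -> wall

;; maze.sense(dir: west) -> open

;; stack.push(x: west) -> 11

;; maze.move(dir: west) -> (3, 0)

;; maze.sense(dir: north) -> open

;; stack.push(x: north) -> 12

;; maze.move(dir: north) -> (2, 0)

;; maze.sense(dir: north) -> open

;; stack.push(x: north) -> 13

;; maze.move(dir: north) -> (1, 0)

;; maze.sense(dir: east) -> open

;; stack.push(x: east) -> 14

;; maze.move(dir: east) -> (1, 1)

;; maze.sense(dir: east) -> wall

;; maze.sense(dir: north) -> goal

;; maze.move(dir: north) -> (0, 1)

Answer: (0, 1)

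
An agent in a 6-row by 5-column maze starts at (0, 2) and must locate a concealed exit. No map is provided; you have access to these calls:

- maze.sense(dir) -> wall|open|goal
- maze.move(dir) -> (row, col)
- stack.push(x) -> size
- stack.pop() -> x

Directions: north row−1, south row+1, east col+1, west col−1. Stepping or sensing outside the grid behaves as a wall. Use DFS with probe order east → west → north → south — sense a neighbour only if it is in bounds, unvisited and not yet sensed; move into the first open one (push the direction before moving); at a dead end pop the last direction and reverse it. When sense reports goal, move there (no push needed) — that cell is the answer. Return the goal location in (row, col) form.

Act: maze.sense[dir: east]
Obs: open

Act: stack.push[x: east]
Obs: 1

Act: maze.move[dir: east]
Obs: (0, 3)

Act: maze.sense[dir: east]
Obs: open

Act: stack.push[x: east]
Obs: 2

Act: maze.move[dir: east]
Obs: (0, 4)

Act: maze.sense[dir: south]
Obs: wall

Act: stack.pop[]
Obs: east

Act: maze.move[dir: west]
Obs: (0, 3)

Act: maze.sense[dir: south]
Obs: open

Act: stack.push[x: south]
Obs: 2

Act: maze.move[dir: south]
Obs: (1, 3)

Act: maze.sense[dir: west]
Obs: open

Act: stack.push[x: west]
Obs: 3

Act: maze.move[dir: west]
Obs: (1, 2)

Act: maze.sense[dir: west]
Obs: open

Act: stack.push[x: west]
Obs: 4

Act: maze.move[dir: west]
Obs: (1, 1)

Act: maze.sense[dir: west]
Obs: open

Act: stack.push[x: west]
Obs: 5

Act: maze.move[dir: west]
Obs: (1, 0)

Act: maze.sense[dir: north]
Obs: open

Act: stack.push[x: north]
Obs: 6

Act: maze.move[dir: north]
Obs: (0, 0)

Act: maze.sense[dir: east]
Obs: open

Act: stack.push[x: east]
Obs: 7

Act: maze.move[dir: east]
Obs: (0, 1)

Act: stack.pop[]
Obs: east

Act: maze.move[dir: west]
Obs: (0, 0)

Act: stack.pop[]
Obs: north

Act: maze.move[dir: south]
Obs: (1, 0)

Act: maze.sense[dir: south]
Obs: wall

Act: stack.pop[]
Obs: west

Act: maze.move[dir: east]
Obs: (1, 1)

Act: maze.sense[dir: south]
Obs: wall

Act: stack.pop[]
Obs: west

Act: maze.move[dir: east]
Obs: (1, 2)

Act: maze.sense[dir: south]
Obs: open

Act: stack.push[x: south]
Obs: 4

Act: maze.move[dir: south]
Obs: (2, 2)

Act: maze.sense[dir: east]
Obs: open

Act: stack.push[x: east]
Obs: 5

Act: maze.move[dir: east]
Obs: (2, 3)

Act: maze.sense[dir: east]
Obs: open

Act: stack.push[x: east]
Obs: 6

Act: maze.move[dir: east]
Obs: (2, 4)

Act: maze.sense[dir: south]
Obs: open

Act: stack.push[x: south]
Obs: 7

Act: maze.move[dir: south]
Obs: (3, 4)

Act: maze.sense[dir: west]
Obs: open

Act: stack.push[x: west]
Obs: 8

Act: maze.move[dir: west]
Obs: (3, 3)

Act: maze.sense[dir: west]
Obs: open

Act: stack.push[x: west]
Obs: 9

Act: maze.move[dir: west]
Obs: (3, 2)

Act: maze.sense[dir: west]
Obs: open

Act: stack.push[x: west]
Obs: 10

Act: maze.move[dir: west]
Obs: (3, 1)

Act: maze.sense[dir: west]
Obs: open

Act: stack.push[x: west]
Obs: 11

Act: maze.move[dir: west]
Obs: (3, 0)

Act: maze.sense[dir: south]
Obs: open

Act: stack.push[x: south]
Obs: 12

Act: maze.move[dir: south]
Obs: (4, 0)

Act: maze.sense[dir: east]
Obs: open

Act: stack.push[x: east]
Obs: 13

Act: maze.move[dir: east]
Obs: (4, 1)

Act: maze.sense[dir: east]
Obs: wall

Act: maze.sense[dir: south]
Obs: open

Act: stack.push[x: south]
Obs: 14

Act: maze.move[dir: south]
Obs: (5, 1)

Act: maze.sense[dir: east]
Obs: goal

Act: maze.move[dir: east]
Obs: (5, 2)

Answer: (5, 2)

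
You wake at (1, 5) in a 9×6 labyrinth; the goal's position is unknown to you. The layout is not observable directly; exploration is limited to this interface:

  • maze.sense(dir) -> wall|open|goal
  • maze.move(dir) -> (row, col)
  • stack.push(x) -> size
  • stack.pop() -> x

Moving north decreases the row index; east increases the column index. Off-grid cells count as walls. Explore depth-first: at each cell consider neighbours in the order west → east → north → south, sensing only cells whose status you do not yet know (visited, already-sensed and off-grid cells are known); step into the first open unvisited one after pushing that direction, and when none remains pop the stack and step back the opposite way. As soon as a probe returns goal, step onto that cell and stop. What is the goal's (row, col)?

Do: sense[dir: west]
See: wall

Do: sense[dir: north]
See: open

Do: push[x: north]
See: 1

Do: move[dir: north]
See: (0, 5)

Do: sense[dir: west]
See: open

Do: push[x: west]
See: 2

Do: move[dir: west]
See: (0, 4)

Do: sense[dir: west]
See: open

Do: push[x: west]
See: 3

Do: move[dir: west]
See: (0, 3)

Do: sense[dir: west]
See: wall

Do: sense[dir: south]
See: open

Do: push[x: south]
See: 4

Do: move[dir: south]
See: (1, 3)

Do: sense[dir: west]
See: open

Do: push[x: west]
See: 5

Do: move[dir: west]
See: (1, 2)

Do: sense[dir: west]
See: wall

Do: sense[dir: south]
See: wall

Do: pop[]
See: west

Do: move[dir: east]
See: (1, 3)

Do: sense[dir: south]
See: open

Do: push[x: south]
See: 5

Do: move[dir: south]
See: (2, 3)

Do: sense[dir: east]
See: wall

Do: sense[dir: south]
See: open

Do: push[x: south]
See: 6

Do: move[dir: south]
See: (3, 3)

Do: sense[dir: west]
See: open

Do: push[x: west]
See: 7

Do: move[dir: west]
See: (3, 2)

Do: sense[dir: west]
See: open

Do: push[x: west]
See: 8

Do: move[dir: west]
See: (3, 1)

Do: sense[dir: west]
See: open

Do: push[x: west]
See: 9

Do: move[dir: west]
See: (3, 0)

Do: sense[dir: north]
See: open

Do: push[x: north]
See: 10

Do: move[dir: north]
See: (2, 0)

Do: sense[dir: east]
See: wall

Do: sense[dir: north]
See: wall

Do: pop[]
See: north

Do: move[dir: south]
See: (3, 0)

Do: sense[dir: south]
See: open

Do: push[x: south]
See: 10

Do: move[dir: south]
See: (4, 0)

Do: sense[dir: east]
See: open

Do: push[x: east]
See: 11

Do: move[dir: east]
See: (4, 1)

Do: sense[dir: east]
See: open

Do: push[x: east]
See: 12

Do: move[dir: east]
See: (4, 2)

Do: sense[dir: east]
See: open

Do: push[x: east]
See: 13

Do: move[dir: east]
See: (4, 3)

Do: sense[dir: east]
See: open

Do: push[x: east]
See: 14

Do: move[dir: east]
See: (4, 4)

Do: sense[dir: east]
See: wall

Do: sense[dir: north]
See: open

Do: push[x: north]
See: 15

Do: move[dir: north]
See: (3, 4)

Do: sense[dir: east]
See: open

Do: push[x: east]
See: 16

Do: move[dir: east]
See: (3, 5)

Do: sense[dir: north]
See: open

Do: push[x: north]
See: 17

Do: move[dir: north]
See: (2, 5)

Do: pop[]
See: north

Do: move[dir: south]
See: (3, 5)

Do: pop[]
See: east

Do: move[dir: west]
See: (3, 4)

Do: pop[]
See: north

Do: move[dir: south]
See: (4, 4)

Do: sense[dir: south]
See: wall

Do: pop[]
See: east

Do: move[dir: west]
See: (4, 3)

Do: sense[dir: south]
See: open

Do: push[x: south]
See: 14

Do: move[dir: south]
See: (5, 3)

Do: sense[dir: west]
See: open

Do: push[x: west]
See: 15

Do: move[dir: west]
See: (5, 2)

Do: sense[dir: west]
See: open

Do: push[x: west]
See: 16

Do: move[dir: west]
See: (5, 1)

Do: sense[dir: west]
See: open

Do: push[x: west]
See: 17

Do: move[dir: west]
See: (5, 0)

Do: sense[dir: south]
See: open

Do: push[x: south]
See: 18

Do: move[dir: south]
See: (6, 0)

Do: sense[dir: east]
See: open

Do: push[x: east]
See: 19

Do: move[dir: east]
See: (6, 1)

Do: sense[dir: east]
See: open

Do: push[x: east]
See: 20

Do: move[dir: east]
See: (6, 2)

Do: sense[dir: east]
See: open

Do: push[x: east]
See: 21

Do: move[dir: east]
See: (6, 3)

Do: sense[dir: east]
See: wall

Do: sense[dir: south]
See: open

Do: push[x: south]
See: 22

Do: move[dir: south]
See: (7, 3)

Do: sense[dir: west]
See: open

Do: push[x: west]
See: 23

Do: move[dir: west]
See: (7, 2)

Do: sense[dir: west]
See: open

Do: push[x: west]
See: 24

Do: move[dir: west]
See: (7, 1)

Do: sense[dir: west]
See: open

Do: push[x: west]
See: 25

Do: move[dir: west]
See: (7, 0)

Do: sense[dir: south]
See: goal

Do: move[dir: south]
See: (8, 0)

Answer: (8, 0)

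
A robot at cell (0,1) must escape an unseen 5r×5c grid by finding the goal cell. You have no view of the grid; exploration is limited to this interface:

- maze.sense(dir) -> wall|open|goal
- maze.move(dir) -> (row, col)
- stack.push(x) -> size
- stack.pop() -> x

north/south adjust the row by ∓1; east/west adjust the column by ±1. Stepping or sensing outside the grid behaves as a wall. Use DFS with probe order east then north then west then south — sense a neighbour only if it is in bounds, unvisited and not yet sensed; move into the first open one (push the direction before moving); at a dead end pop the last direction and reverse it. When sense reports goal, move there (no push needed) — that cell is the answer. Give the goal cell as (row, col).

~$ sense dir='east'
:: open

~$ push x='east'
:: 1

~$ move dir='east'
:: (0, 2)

~$ sense dir='east'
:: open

~$ push x='east'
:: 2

~$ move dir='east'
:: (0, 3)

~$ sense dir='east'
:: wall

~$ sense dir='south'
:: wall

~$ pop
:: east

~$ move dir='west'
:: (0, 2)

~$ sense dir='south'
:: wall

~$ pop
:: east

~$ move dir='west'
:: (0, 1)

~$ sense dir='west'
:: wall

~$ sense dir='south'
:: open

~$ push x='south'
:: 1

~$ move dir='south'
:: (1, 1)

~$ sense dir='west'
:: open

~$ push x='west'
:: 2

~$ move dir='west'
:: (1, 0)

~$ sense dir='south'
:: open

~$ push x='south'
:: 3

~$ move dir='south'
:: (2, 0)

~$ sense dir='east'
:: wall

~$ sense dir='south'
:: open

~$ push x='south'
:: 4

~$ move dir='south'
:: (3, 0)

~$ sense dir='east'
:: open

~$ push x='east'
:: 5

~$ move dir='east'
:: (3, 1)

~$ sense dir='east'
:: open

~$ push x='east'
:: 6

~$ move dir='east'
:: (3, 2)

~$ sense dir='east'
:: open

~$ push x='east'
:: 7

~$ move dir='east'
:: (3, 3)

~$ sense dir='east'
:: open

~$ push x='east'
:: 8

~$ move dir='east'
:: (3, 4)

~$ sense dir='north'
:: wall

~$ sense dir='south'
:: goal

~$ move dir='south'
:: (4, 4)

Answer: (4, 4)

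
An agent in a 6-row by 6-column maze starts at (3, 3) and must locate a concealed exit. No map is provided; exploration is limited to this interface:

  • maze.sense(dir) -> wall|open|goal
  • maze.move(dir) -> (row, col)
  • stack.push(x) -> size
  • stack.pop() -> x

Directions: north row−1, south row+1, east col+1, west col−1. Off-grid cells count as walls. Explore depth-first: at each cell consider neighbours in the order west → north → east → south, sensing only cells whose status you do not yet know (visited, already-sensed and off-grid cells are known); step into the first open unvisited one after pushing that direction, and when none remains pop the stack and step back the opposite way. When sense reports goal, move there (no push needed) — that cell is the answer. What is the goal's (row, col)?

CALL maze.sense[dir: west]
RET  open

CALL stack.push[x: west]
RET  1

CALL maze.move[dir: west]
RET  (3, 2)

CALL maze.sense[dir: west]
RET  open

CALL stack.push[x: west]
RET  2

CALL maze.move[dir: west]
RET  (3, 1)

CALL maze.sense[dir: west]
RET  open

CALL stack.push[x: west]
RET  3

CALL maze.move[dir: west]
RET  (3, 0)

CALL maze.sense[dir: north]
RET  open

CALL stack.push[x: north]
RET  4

CALL maze.move[dir: north]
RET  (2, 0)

CALL maze.sense[dir: north]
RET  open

CALL stack.push[x: north]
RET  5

CALL maze.move[dir: north]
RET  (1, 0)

CALL maze.sense[dir: north]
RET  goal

CALL maze.move[dir: north]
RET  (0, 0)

Answer: (0, 0)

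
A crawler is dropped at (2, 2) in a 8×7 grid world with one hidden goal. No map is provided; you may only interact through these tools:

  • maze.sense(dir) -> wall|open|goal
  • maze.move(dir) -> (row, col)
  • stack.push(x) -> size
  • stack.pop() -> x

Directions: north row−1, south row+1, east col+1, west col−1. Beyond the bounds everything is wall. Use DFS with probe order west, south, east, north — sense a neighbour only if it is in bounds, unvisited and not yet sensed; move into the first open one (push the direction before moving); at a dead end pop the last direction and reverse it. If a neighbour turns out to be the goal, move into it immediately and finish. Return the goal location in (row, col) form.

Do: maze.sense[dir='west']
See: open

Do: stack.push[x='west']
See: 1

Do: maze.move[dir='west']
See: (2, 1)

Do: maze.sense[dir='west']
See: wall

Do: maze.sense[dir='south']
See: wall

Do: maze.sense[dir='north']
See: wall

Do: stack.pop[]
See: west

Do: maze.move[dir='east']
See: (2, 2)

Do: maze.sense[dir='south']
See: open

Do: stack.push[x='south']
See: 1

Do: maze.move[dir='south']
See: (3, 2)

Do: maze.sense[dir='south']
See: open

Do: stack.push[x='south']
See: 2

Do: maze.move[dir='south']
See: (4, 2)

Do: maze.sense[dir='west']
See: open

Do: stack.push[x='west']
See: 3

Do: maze.move[dir='west']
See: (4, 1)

Do: maze.sense[dir='west']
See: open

Do: stack.push[x='west']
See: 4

Do: maze.move[dir='west']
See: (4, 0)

Do: maze.sense[dir='south']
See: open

Do: stack.push[x='south']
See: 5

Do: maze.move[dir='south']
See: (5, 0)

Do: maze.sense[dir='south']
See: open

Do: stack.push[x='south']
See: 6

Do: maze.move[dir='south']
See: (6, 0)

Do: maze.sense[dir='south']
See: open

Do: stack.push[x='south']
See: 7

Do: maze.move[dir='south']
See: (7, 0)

Do: maze.sense[dir='east']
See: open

Do: stack.push[x='east']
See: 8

Do: maze.move[dir='east']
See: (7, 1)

Do: maze.sense[dir='east']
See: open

Do: stack.push[x='east']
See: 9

Do: maze.move[dir='east']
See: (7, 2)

Do: maze.sense[dir='east']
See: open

Do: stack.push[x='east']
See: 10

Do: maze.move[dir='east']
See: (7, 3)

Do: maze.sense[dir='east']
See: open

Do: stack.push[x='east']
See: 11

Do: maze.move[dir='east']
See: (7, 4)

Do: maze.sense[dir='east']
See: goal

Do: maze.move[dir='east']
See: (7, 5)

Answer: (7, 5)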